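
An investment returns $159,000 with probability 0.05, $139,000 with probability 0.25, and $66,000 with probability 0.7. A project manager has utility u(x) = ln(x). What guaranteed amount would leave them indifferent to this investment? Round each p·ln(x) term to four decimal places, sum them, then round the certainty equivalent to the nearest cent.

E[u] = 0.05·ln(159000) + 0.25·ln(139000) + 0.7·ln(66000) = 0.5988 + 2.9606 + 7.7682 = 11.3276
CE = e^11.3276 ≈ 83083.38

$83,083.38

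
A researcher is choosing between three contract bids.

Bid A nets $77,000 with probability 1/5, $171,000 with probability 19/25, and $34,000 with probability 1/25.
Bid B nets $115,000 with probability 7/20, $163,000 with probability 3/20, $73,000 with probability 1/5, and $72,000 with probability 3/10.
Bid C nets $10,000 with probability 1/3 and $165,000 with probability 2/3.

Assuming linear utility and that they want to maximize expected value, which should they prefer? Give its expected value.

Bid A = 1/5 × 77000 + 19/25 × 171000 + 1/25 × 34000 = 15400 + 129960 + 1360 = 146720
Bid B = 7/20 × 115000 + 3/20 × 163000 + 1/5 × 73000 + 3/10 × 72000 = 40250 + 24450 + 14600 + 21600 = 100900
Bid C = 1/3 × 10000 + 2/3 × 165000 = 3333.3333 + 110000 = 113333.3333

Bid A ($146,720)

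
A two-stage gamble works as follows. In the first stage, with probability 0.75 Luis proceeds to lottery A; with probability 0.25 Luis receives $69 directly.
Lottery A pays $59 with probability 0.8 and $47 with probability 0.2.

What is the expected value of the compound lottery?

EV(A) = 0.8 × 59 + 0.2 × 47 = 47.2 + 9.4 = 56.6
Branch B: 69 (certain)
Overall = 0.75 × 56.6 + 0.25 × 69 = 42.45 + 17.25 = 59.7

$59.70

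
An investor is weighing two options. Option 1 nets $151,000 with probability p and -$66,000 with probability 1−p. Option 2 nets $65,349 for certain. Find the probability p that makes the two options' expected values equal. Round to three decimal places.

p·151000 + (1−p)·(-66000) = 65349
217000p − 66000 = 65349
p = (65349 + 66000) / 217000

p = 0.605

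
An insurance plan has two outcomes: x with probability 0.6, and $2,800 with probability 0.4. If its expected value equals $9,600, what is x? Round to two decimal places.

0.6·x + 0.4·2800 = 9600
0.6·x = 9600 − 1120 = 8480
x = 8480 / 0.6 = 14133.3333

x = $14,133.33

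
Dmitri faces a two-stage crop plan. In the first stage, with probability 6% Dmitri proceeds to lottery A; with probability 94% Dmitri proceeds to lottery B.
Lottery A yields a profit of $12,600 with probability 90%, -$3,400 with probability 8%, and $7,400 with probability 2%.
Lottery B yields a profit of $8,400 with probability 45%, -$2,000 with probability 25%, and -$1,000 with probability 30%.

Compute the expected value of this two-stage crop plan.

$3,474.16

EV(A) = 0.9 × 12600 + 0.08 × (-3400) + 0.02 × 7400 = 11340 − 272 + 148 = 11216
EV(B) = 0.45 × 8400 + 0.25 × (-2000) + 0.3 × (-1000) = 3780 − 500 − 300 = 2980
Overall = 0.06 × 11216 + 0.94 × 2980 = 672.96 + 2801.2 = 3474.16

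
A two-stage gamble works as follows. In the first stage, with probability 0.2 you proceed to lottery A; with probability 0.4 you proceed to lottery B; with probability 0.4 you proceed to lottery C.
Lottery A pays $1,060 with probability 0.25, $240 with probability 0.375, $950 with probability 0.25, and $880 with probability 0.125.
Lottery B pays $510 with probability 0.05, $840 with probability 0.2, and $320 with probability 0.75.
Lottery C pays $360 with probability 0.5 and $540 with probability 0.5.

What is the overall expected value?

$493.90

EV(A) = 0.25 × 1060 + 0.375 × 240 + 0.25 × 950 + 0.125 × 880 = 265 + 90 + 237.5 + 110 = 702.5
EV(B) = 0.05 × 510 + 0.2 × 840 + 0.75 × 320 = 25.5 + 168 + 240 = 433.5
EV(C) = 0.5 × 360 + 0.5 × 540 = 180 + 270 = 450
Overall = 0.2 × 702.5 + 0.4 × 433.5 + 0.4 × 450 = 140.5 + 173.4 + 180 = 493.9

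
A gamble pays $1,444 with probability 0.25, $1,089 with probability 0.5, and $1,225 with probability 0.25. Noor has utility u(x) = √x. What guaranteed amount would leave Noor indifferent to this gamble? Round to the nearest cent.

E[u] = 0.25·√1444 + 0.5·√1089 + 0.25·√1225 = 0.25·38 + 0.5·33 + 0.25·35 = 34.75
CE = (34.75)² = 1207.5625

$1,207.56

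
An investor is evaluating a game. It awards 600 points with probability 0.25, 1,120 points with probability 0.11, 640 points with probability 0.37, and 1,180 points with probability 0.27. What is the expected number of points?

EV = 0.25 × 600 + 0.11 × 1120 + 0.37 × 640 + 0.27 × 1180 = 150 + 123.2 + 236.8 + 318.6 = 828.6

828.6 points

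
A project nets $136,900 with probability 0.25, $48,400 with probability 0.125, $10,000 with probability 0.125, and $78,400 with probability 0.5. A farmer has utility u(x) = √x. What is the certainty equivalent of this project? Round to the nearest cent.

$74,256.25

E[u] = 0.25·√136900 + 0.125·√48400 + 0.125·√10000 + 0.5·√78400 = 0.25·370 + 0.125·220 + 0.125·100 + 0.5·280 = 272.5
CE = (272.5)² = 74256.25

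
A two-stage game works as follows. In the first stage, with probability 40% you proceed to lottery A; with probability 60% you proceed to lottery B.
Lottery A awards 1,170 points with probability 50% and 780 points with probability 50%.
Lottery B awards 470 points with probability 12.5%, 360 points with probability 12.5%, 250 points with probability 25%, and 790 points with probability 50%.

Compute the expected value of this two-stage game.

EV(A) = 0.5 × 1170 + 0.5 × 780 = 585 + 390 = 975
EV(B) = 0.125 × 470 + 0.125 × 360 + 0.25 × 250 + 0.5 × 790 = 58.75 + 45 + 62.5 + 395 = 561.25
Overall = 0.4 × 975 + 0.6 × 561.25 = 390 + 336.75 = 726.75

726.75 points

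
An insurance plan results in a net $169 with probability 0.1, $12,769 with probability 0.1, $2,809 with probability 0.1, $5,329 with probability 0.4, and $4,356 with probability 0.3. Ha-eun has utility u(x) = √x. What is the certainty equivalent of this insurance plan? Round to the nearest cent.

E[u] = 0.1·√169 + 0.1·√12769 + 0.1·√2809 + 0.4·√5329 + 0.3·√4356 = 0.1·13 + 0.1·113 + 0.1·53 + 0.4·73 + 0.3·66 = 66.9
CE = (66.9)² = 4475.61

$4,475.61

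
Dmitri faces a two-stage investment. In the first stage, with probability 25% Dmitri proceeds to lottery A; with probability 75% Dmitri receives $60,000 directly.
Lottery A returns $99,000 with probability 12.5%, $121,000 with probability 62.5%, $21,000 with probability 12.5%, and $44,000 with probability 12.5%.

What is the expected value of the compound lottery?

$69,031.25

EV(A) = 0.125 × 99000 + 0.625 × 121000 + 0.125 × 21000 + 0.125 × 44000 = 12375 + 75625 + 2625 + 5500 = 96125
Branch B: 60000 (certain)
Overall = 0.25 × 96125 + 0.75 × 60000 = 24031.25 + 45000 = 69031.25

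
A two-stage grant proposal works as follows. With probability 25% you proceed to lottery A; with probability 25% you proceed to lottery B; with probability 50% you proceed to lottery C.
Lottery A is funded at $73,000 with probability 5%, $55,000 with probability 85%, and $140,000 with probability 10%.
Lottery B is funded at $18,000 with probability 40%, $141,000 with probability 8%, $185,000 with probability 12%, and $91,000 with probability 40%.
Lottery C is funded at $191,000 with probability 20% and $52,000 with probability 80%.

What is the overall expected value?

EV(A) = 0.05 × 73000 + 0.85 × 55000 + 0.1 × 140000 = 3650 + 46750 + 14000 = 64400
EV(B) = 0.4 × 18000 + 0.08 × 141000 + 0.12 × 185000 + 0.4 × 91000 = 7200 + 11280 + 22200 + 36400 = 77080
EV(C) = 0.2 × 191000 + 0.8 × 52000 = 38200 + 41600 = 79800
Overall = 0.25 × 64400 + 0.25 × 77080 + 0.5 × 79800 = 16100 + 19270 + 39900 = 75270

$75,270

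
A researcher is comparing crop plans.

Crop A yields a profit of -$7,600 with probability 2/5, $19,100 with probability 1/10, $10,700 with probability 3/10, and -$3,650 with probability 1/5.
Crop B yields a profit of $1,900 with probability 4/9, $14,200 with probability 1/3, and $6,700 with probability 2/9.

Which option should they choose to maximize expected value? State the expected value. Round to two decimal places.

Crop A = 2/5 × (-7600) + 1/10 × 19100 + 3/10 × 10700 + 1/5 × (-3650) = -3040 + 1910 + 3210 − 730 = 1350
Crop B = 4/9 × 1900 + 1/3 × 14200 + 2/9 × 6700 = 844.4444 + 4733.3333 + 1488.8889 = 7066.6667

Crop B ($7,066.67)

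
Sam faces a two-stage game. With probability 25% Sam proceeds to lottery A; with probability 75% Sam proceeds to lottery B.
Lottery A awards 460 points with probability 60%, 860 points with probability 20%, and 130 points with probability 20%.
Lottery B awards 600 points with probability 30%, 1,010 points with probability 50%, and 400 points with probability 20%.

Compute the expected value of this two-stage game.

692.25 points

EV(A) = 0.6 × 460 + 0.2 × 860 + 0.2 × 130 = 276 + 172 + 26 = 474
EV(B) = 0.3 × 600 + 0.5 × 1010 + 0.2 × 400 = 180 + 505 + 80 = 765
Overall = 0.25 × 474 + 0.75 × 765 = 118.5 + 573.75 = 692.25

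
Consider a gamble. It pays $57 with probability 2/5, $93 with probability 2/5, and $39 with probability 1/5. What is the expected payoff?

EV = 2/5 × 57 + 2/5 × 93 + 1/5 × 39 = 22.8 + 37.2 + 7.8 = 67.8

$67.80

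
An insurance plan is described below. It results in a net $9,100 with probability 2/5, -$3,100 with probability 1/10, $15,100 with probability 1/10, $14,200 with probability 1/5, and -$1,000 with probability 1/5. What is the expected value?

EV = 2/5 × 9100 + 1/10 × (-3100) + 1/10 × 15100 + 1/5 × 14200 + 1/5 × (-1000) = 3640 − 310 + 1510 + 2840 − 200 = 7480

$7,480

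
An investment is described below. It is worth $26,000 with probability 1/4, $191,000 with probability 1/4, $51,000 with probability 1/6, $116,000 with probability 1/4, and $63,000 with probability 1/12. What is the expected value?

$97,000

EV = 1/4 × 26000 + 1/4 × 191000 + 1/6 × 51000 + 1/4 × 116000 + 1/12 × 63000 = 6500 + 47750 + 8500 + 29000 + 5250 = 97000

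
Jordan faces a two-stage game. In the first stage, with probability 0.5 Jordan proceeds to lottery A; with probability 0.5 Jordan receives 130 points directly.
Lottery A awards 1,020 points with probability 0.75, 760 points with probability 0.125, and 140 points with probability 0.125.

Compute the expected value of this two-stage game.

503.75 points

EV(A) = 0.75 × 1020 + 0.125 × 760 + 0.125 × 140 = 765 + 95 + 17.5 = 877.5
Branch B: 130 (certain)
Overall = 0.5 × 877.5 + 0.5 × 130 = 438.75 + 65 = 503.75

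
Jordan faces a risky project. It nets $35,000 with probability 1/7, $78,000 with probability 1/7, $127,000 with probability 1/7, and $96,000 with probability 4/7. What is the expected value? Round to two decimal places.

$89,142.86

EV = 1/7 × 35000 + 1/7 × 78000 + 1/7 × 127000 + 4/7 × 96000 = 5000 + 11142.8571 + 18142.8571 + 54857.1429 = 89142.8571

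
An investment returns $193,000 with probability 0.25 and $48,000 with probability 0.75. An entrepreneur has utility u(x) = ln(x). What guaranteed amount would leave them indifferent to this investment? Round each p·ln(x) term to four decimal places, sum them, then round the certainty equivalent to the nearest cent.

$67,968.52

E[u] = 0.25·ln(193000) + 0.75·ln(48000) = 3.0426 + 8.0842 = 11.1268
CE = e^11.1268 ≈ 67968.52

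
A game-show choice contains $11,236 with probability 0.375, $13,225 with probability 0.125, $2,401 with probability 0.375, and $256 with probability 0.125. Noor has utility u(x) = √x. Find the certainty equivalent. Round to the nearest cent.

E[u] = 0.375·√11236 + 0.125·√13225 + 0.375·√2401 + 0.125·√256 = 0.375·106 + 0.125·115 + 0.375·49 + 0.125·16 = 74.5
CE = (74.5)² = 5550.25

$5,550.25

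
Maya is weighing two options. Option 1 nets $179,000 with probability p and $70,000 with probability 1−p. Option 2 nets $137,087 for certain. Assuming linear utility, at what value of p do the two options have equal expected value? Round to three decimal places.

p·179000 + (1−p)·70000 = 137087
109000p + 70000 = 137087
p = (137087 − 70000) / 109000

p = 0.615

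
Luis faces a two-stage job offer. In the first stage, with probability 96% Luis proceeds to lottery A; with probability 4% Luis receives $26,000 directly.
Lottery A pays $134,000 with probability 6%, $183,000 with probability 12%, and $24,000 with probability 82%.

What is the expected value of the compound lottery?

EV(A) = 0.06 × 134000 + 0.12 × 183000 + 0.82 × 24000 = 8040 + 21960 + 19680 = 49680
Branch B: 26000 (certain)
Overall = 0.96 × 49680 + 0.04 × 26000 = 47692.8 + 1040 = 48732.8

$48,732.80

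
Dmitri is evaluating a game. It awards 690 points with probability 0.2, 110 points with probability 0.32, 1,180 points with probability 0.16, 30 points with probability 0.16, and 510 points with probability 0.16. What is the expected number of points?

448.4 points

EV = 0.2 × 690 + 0.32 × 110 + 0.16 × 1180 + 0.16 × 30 + 0.16 × 510 = 138 + 35.2 + 188.8 + 4.8 + 81.6 = 448.4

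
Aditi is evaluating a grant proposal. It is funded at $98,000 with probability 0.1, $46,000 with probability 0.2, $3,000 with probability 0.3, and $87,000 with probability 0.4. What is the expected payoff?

$54,700

EV = 0.1 × 98000 + 0.2 × 46000 + 0.3 × 3000 + 0.4 × 87000 = 9800 + 9200 + 900 + 34800 = 54700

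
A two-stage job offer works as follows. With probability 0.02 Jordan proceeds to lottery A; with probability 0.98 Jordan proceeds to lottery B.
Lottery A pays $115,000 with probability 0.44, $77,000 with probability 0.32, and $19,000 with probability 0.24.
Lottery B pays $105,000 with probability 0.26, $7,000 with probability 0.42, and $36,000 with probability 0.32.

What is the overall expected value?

$42,520.80

EV(A) = 0.44 × 115000 + 0.32 × 77000 + 0.24 × 19000 = 50600 + 24640 + 4560 = 79800
EV(B) = 0.26 × 105000 + 0.42 × 7000 + 0.32 × 36000 = 27300 + 2940 + 11520 = 41760
Overall = 0.02 × 79800 + 0.98 × 41760 = 1596 + 40924.8 = 42520.8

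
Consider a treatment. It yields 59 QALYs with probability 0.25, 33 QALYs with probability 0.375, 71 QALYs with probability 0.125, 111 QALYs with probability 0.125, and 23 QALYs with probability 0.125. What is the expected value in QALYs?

52.75 QALYs

EV = 0.25 × 59 + 0.375 × 33 + 0.125 × 71 + 0.125 × 111 + 0.125 × 23 = 14.75 + 12.375 + 8.875 + 13.875 + 2.875 = 52.75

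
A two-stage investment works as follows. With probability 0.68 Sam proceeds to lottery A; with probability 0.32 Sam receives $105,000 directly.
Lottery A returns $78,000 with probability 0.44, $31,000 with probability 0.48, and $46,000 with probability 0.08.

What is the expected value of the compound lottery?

$69,558.40

EV(A) = 0.44 × 78000 + 0.48 × 31000 + 0.08 × 46000 = 34320 + 14880 + 3680 = 52880
Branch B: 105000 (certain)
Overall = 0.68 × 52880 + 0.32 × 105000 = 35958.4 + 33600 = 69558.4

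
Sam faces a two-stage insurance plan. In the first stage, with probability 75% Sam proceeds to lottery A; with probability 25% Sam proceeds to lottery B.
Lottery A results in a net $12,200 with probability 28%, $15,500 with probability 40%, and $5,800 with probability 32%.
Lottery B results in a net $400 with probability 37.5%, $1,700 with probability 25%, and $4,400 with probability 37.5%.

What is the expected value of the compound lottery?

EV(A) = 0.28 × 12200 + 0.4 × 15500 + 0.32 × 5800 = 3416 + 6200 + 1856 = 11472
EV(B) = 0.375 × 400 + 0.25 × 1700 + 0.375 × 4400 = 150 + 425 + 1650 = 2225
Overall = 0.75 × 11472 + 0.25 × 2225 = 8604 + 556.25 = 9160.25

$9,160.25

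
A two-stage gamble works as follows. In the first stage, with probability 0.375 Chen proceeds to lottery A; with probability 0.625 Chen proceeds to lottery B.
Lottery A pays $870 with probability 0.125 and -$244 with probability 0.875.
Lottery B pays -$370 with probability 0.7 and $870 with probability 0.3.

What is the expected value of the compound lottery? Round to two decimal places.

-$38.03

EV(A) = 0.125 × 870 + 0.875 × (-244) = 108.75 − 213.5 = -104.75
EV(B) = 0.7 × (-370) + 0.3 × 870 = -259 + 261 = 2
Overall = 0.375 × (-104.75) + 0.625 × 2 = -39.28125 + 1.25 = -38.03125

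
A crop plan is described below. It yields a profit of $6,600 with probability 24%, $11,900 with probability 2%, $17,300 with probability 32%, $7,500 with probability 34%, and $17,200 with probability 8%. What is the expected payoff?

$11,284

EV = 0.24 × 6600 + 0.02 × 11900 + 0.32 × 17300 + 0.34 × 7500 + 0.08 × 17200 = 1584 + 238 + 5536 + 2550 + 1376 = 11284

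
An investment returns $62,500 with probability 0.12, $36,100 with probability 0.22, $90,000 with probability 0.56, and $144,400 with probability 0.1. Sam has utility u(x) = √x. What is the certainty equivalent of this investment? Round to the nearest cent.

E[u] = 0.12·√62500 + 0.22·√36100 + 0.56·√90000 + 0.1·√144400 = 0.12·250 + 0.22·190 + 0.56·300 + 0.1·380 = 277.8
CE = (277.8)² = 77172.84

$77,172.84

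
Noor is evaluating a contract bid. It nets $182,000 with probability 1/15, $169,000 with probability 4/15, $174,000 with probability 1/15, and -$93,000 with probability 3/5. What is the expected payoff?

$13,000

EV = 1/15 × 182000 + 4/15 × 169000 + 1/15 × 174000 + 3/5 × (-93000) = 12133.3333 + 45066.6667 + 11600 − 55800 = 13000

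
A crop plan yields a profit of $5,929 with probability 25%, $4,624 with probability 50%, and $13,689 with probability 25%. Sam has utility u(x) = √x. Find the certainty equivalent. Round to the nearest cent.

$6,806.25

E[u] = 0.25·√5929 + 0.5·√4624 + 0.25·√13689 = 0.25·77 + 0.5·68 + 0.25·117 = 82.5
CE = (82.5)² = 6806.25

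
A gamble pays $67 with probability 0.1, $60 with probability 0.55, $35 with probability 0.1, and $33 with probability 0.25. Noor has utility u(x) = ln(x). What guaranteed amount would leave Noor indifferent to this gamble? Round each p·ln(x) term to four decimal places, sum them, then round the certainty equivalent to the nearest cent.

$49.50

E[u] = 0.1·ln(67) + 0.55·ln(60) + 0.1·ln(35) + 0.25·ln(33) = 0.4205 + 2.2519 + 0.3555 + 0.8741 = 3.9020
CE = e^3.9020 ≈ 49.50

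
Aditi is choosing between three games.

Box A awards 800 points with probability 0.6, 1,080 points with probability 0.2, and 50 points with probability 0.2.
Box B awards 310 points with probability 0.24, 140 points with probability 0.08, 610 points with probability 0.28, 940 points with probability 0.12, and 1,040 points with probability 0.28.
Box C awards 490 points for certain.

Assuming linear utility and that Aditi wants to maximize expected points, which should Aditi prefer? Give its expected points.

Box A (706 points)

Box A = 0.6 × 800 + 0.2 × 1080 + 0.2 × 50 = 480 + 216 + 10 = 706
Box B = 0.24 × 310 + 0.08 × 140 + 0.28 × 610 + 0.12 × 940 + 0.28 × 1040 = 74.4 + 11.2 + 170.8 + 112.8 + 291.2 = 660.4
Box C: 490 (certain)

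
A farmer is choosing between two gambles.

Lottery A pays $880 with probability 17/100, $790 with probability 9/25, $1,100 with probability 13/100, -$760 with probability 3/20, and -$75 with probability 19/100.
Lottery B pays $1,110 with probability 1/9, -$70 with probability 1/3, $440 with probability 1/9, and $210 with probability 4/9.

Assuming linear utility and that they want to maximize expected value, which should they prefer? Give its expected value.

Lottery A = 17/100 × 880 + 9/25 × 790 + 13/100 × 1100 + 3/20 × (-760) + 19/100 × (-75) = 149.6 + 284.4 + 143 − 114 − 14.25 = 448.75
Lottery B = 1/9 × 1110 + 1/3 × (-70) + 1/9 × 440 + 4/9 × 210 = 123.3333 − 23.3333 + 48.8889 + 93.3333 = 242.2222

Lottery A ($448.75)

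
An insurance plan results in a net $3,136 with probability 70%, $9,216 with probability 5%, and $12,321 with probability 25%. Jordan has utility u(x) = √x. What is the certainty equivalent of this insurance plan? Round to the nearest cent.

$5,148.06

E[u] = 0.7·√3136 + 0.05·√9216 + 0.25·√12321 = 0.7·56 + 0.05·96 + 0.25·111 = 71.75
CE = (71.75)² = 5148.0625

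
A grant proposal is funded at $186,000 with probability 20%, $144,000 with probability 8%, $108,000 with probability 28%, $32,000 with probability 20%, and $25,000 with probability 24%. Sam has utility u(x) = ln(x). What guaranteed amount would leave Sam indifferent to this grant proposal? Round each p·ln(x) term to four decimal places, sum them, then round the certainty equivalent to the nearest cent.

$67,995.72

E[u] = 0.2·ln(186000) + 0.08·ln(144000) + 0.28·ln(108000) + 0.2·ln(32000) + 0.24·ln(25000) = 2.4267 + 0.9502 + 3.2452 + 2.0747 + 2.4304 = 11.1272
CE = e^11.1272 ≈ 67995.72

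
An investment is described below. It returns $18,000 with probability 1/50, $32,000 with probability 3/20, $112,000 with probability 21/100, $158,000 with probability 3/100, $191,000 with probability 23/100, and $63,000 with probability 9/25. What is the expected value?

EV = 1/50 × 18000 + 3/20 × 32000 + 21/100 × 112000 + 3/100 × 158000 + 23/100 × 191000 + 9/25 × 63000 = 360 + 4800 + 23520 + 4740 + 43930 + 22680 = 100030

$100,030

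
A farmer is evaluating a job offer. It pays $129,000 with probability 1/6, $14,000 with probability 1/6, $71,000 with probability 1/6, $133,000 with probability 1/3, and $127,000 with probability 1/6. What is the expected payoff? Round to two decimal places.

EV = 1/6 × 129000 + 1/6 × 14000 + 1/6 × 71000 + 1/3 × 133000 + 1/6 × 127000 = 21500 + 2333.3333 + 11833.3333 + 44333.3333 + 21166.6667 = 101166.6667

$101,166.67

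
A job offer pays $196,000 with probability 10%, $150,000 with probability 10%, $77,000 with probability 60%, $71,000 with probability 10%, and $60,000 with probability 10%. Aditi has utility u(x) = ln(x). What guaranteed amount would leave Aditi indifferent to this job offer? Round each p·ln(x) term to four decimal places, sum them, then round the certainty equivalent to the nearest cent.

E[u] = 0.1·ln(196000) + 0.1·ln(150000) + 0.6·ln(77000) + 0.1·ln(71000) + 0.1·ln(60000) = 1.2186 + 1.1918 + 6.7509 + 1.1170 + 1.1002 = 11.3785
CE = e^11.3785 ≈ 87421.80

$87,421.80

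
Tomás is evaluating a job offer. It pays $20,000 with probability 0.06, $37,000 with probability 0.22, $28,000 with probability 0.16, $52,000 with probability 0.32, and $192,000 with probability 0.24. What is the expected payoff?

$76,540

EV = 0.06 × 20000 + 0.22 × 37000 + 0.16 × 28000 + 0.32 × 52000 + 0.24 × 192000 = 1200 + 8140 + 4480 + 16640 + 46080 = 76540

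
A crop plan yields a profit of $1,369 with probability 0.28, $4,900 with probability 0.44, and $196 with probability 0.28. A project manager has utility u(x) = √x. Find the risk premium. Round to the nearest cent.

$561.99

E[u] = 0.28·√1369 + 0.44·√4900 + 0.28·√196 = 0.28·37 + 0.44·70 + 0.28·14 = 45.08
CE = (45.08)² = 2032.2064
Risk premium = EV − CE = 2594.2 − 2032.2064 = 561.9936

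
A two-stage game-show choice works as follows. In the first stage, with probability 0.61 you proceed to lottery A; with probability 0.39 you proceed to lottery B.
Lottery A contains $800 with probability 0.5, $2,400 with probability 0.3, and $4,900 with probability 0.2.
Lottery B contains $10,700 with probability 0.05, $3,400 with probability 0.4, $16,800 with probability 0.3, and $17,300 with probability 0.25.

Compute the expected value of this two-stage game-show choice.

$5,672.40

EV(A) = 0.5 × 800 + 0.3 × 2400 + 0.2 × 4900 = 400 + 720 + 980 = 2100
EV(B) = 0.05 × 10700 + 0.4 × 3400 + 0.3 × 16800 + 0.25 × 17300 = 535 + 1360 + 5040 + 4325 = 11260
Overall = 0.61 × 2100 + 0.39 × 11260 = 1281 + 4391.4 = 5672.4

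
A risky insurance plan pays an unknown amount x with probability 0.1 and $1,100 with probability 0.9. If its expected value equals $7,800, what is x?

0.1·x + 0.9·1100 = 7800
0.1·x = 7800 − 990 = 6810
x = 6810 / 0.1 = 68100

x = $68,100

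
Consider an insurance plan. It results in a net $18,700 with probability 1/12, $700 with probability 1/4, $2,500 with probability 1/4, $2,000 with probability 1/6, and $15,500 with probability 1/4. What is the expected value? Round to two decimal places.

$6,566.67

EV = 1/12 × 18700 + 1/4 × 700 + 1/4 × 2500 + 1/6 × 2000 + 1/4 × 15500 = 1558.3333 + 175 + 625 + 333.3333 + 3875 = 6566.6667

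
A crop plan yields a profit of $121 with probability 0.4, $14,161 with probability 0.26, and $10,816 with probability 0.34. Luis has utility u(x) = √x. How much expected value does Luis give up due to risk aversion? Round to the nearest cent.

E[u] = 0.4·√121 + 0.26·√14161 + 0.34·√10816 = 0.4·11 + 0.26·119 + 0.34·104 = 70.7
CE = (70.7)² = 4998.49
Risk premium = EV − CE = 7407.7 − 4998.49 = 2409.21

$2,409.21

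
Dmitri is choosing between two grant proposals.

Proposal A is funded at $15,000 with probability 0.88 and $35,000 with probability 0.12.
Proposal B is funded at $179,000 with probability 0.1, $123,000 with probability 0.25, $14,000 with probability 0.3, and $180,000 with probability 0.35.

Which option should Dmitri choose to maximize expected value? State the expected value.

Proposal B ($115,850)

Proposal A = 0.88 × 15000 + 0.12 × 35000 = 13200 + 4200 = 17400
Proposal B = 0.1 × 179000 + 0.25 × 123000 + 0.3 × 14000 + 0.35 × 180000 = 17900 + 30750 + 4200 + 63000 = 115850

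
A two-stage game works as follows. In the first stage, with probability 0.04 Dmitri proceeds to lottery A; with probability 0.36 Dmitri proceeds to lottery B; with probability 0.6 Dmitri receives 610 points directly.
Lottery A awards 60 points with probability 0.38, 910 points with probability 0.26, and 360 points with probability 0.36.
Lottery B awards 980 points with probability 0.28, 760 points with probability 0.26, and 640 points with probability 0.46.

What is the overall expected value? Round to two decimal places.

EV(A) = 0.38 × 60 + 0.26 × 910 + 0.36 × 360 = 22.8 + 236.6 + 129.6 = 389
EV(B) = 0.28 × 980 + 0.26 × 760 + 0.46 × 640 = 274.4 + 197.6 + 294.4 = 766.4
Branch C: 610 (certain)
Overall = 0.04 × 389 + 0.36 × 766.4 + 0.6 × 610 = 15.56 + 275.904 + 366 = 657.464

657.46 points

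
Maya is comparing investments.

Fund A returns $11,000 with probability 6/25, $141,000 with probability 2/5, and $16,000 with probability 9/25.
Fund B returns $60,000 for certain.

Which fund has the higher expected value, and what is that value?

Fund A = 6/25 × 11000 + 2/5 × 141000 + 9/25 × 16000 = 2640 + 56400 + 5760 = 64800
Fund B: 60000 (certain)

Fund A ($64,800)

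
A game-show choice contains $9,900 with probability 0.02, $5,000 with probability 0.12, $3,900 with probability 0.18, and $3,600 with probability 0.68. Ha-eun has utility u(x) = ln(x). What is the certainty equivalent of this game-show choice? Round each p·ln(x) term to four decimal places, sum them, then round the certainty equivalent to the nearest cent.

E[u] = 0.02·ln(9900) + 0.12·ln(5000) + 0.18·ln(3900) + 0.68·ln(3600) = 0.1840 + 1.0221 + 1.4884 + 5.5683 = 8.2628
CE = e^8.2628 ≈ 3876.93

$3,876.93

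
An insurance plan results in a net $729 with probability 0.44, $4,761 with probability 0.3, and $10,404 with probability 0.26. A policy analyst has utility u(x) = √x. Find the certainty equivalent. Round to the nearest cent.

$3,492.81

E[u] = 0.44·√729 + 0.3·√4761 + 0.26·√10404 = 0.44·27 + 0.3·69 + 0.26·102 = 59.1
CE = (59.1)² = 3492.81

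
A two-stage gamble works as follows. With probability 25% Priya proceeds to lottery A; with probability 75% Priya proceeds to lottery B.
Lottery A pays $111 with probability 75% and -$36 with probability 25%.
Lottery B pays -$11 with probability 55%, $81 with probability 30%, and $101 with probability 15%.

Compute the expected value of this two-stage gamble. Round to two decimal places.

EV(A) = 0.75 × 111 + 0.25 × (-36) = 83.25 − 9 = 74.25
EV(B) = 0.55 × (-11) + 0.3 × 81 + 0.15 × 101 = -6.05 + 24.3 + 15.15 = 33.4
Overall = 0.25 × 74.25 + 0.75 × 33.4 = 18.5625 + 25.05 = 43.6125

$43.61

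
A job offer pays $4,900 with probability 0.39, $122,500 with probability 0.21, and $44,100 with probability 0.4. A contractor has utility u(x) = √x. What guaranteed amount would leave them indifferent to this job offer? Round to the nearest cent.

$34,151.04

E[u] = 0.39·√4900 + 0.21·√122500 + 0.4·√44100 = 0.39·70 + 0.21·350 + 0.4·210 = 184.8
CE = (184.8)² = 34151.04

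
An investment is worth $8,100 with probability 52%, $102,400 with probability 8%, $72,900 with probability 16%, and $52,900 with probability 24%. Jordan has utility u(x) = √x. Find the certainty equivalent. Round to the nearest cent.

$29,172.64

E[u] = 0.52·√8100 + 0.08·√102400 + 0.16·√72900 + 0.24·√52900 = 0.52·90 + 0.08·320 + 0.16·270 + 0.24·230 = 170.8
CE = (170.8)² = 29172.64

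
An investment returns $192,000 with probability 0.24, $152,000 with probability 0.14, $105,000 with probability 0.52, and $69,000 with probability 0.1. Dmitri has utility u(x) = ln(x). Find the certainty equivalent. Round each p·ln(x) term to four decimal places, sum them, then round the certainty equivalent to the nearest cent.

E[u] = 0.24·ln(192000) + 0.14·ln(152000) + 0.52·ln(105000) + 0.1·ln(69000) = 2.9197 + 1.6704 + 6.0121 + 1.1142 = 11.7164
CE = e^11.7164 ≈ 122565.39

$122,565.39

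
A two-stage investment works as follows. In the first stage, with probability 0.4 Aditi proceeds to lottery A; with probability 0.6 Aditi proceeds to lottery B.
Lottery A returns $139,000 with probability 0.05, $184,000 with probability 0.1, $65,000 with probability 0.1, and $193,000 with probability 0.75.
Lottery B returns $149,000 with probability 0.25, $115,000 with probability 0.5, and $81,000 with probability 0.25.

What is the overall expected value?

EV(A) = 0.05 × 139000 + 0.1 × 184000 + 0.1 × 65000 + 0.75 × 193000 = 6950 + 18400 + 6500 + 144750 = 176600
EV(B) = 0.25 × 149000 + 0.5 × 115000 + 0.25 × 81000 = 37250 + 57500 + 20250 = 115000
Overall = 0.4 × 176600 + 0.6 × 115000 = 70640 + 69000 = 139640

$139,640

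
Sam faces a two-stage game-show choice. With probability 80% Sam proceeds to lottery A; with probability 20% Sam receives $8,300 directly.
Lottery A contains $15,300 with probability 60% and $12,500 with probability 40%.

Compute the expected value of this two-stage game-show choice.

EV(A) = 0.6 × 15300 + 0.4 × 12500 = 9180 + 5000 = 14180
Branch B: 8300 (certain)
Overall = 0.8 × 14180 + 0.2 × 8300 = 11344 + 1660 = 13004

$13,004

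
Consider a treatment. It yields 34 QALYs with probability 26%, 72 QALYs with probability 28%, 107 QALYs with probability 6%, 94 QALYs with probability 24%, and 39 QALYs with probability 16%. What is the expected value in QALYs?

64.22 QALYs

EV = 0.26 × 34 + 0.28 × 72 + 0.06 × 107 + 0.24 × 94 + 0.16 × 39 = 8.84 + 20.16 + 6.42 + 22.56 + 6.24 = 64.22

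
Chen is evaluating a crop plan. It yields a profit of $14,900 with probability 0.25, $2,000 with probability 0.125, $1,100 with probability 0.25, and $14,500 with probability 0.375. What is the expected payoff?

$9,687.50

EV = 0.25 × 14900 + 0.125 × 2000 + 0.25 × 1100 + 0.375 × 14500 = 3725 + 250 + 275 + 5437.5 = 9687.5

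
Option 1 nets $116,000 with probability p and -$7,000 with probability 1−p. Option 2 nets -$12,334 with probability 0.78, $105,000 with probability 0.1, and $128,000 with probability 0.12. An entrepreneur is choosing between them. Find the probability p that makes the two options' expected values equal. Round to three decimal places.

p = 0.189

EV(Option 2) = 0.78 × (-12334) + 0.1 × 105000 + 0.12 × 128000 = -9620.52 + 10500 + 15360 = 16239.48
p·116000 + (1−p)·(-7000) = 16239.48
123000p − 7000 = 16239.48
p = (16239.48 + 7000) / 123000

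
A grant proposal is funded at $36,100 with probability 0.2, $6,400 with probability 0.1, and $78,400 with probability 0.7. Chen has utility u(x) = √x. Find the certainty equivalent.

E[u] = 0.2·√36100 + 0.1·√6400 + 0.7·√78400 = 0.2·190 + 0.1·80 + 0.7·280 = 242
CE = (242)² = 58564

$58,564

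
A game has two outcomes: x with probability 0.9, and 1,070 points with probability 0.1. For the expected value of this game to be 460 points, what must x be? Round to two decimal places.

x = 392.22 points

0.9·x + 0.1·1070 = 460
0.9·x = 460 − 107 = 353
x = 353 / 0.9 = 392.2222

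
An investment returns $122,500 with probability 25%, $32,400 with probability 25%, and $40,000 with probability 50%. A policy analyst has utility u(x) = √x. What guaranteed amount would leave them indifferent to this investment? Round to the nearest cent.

$54,056.25

E[u] = 0.25·√122500 + 0.25·√32400 + 0.5·√40000 = 0.25·350 + 0.25·180 + 0.5·200 = 232.5
CE = (232.5)² = 54056.25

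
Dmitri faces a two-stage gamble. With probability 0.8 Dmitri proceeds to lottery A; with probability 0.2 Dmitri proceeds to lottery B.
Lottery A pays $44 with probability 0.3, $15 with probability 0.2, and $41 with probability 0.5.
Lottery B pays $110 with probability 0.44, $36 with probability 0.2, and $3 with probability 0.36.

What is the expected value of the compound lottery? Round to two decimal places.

$40.70

EV(A) = 0.3 × 44 + 0.2 × 15 + 0.5 × 41 = 13.2 + 3 + 20.5 = 36.7
EV(B) = 0.44 × 110 + 0.2 × 36 + 0.36 × 3 = 48.4 + 7.2 + 1.08 = 56.68
Overall = 0.8 × 36.7 + 0.2 × 56.68 = 29.36 + 11.336 = 40.696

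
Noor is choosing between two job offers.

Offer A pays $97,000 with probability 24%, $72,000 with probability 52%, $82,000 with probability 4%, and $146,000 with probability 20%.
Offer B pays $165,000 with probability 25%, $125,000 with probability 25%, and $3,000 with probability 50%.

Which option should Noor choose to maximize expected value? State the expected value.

Offer A = 0.24 × 97000 + 0.52 × 72000 + 0.04 × 82000 + 0.2 × 146000 = 23280 + 37440 + 3280 + 29200 = 93200
Offer B = 0.25 × 165000 + 0.25 × 125000 + 0.5 × 3000 = 41250 + 31250 + 1500 = 74000

Offer A ($93,200)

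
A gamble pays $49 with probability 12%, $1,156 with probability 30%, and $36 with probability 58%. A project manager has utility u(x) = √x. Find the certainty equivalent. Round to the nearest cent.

$210.83

E[u] = 0.12·√49 + 0.3·√1156 + 0.58·√36 = 0.12·7 + 0.3·34 + 0.58·6 = 14.52
CE = (14.52)² = 210.8304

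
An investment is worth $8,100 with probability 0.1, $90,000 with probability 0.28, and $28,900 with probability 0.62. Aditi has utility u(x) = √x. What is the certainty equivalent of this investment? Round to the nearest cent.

$39,362.56

E[u] = 0.1·√8100 + 0.28·√90000 + 0.62·√28900 = 0.1·90 + 0.28·300 + 0.62·170 = 198.4
CE = (198.4)² = 39362.56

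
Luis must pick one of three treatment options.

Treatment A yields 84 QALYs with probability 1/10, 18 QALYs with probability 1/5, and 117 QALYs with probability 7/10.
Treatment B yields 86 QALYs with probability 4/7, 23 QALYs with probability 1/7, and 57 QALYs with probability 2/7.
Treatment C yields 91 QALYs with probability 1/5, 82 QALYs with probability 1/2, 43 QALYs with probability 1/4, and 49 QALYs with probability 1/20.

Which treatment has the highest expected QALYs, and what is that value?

Treatment A (93.9 QALYs)

Treatment A = 1/10 × 84 + 1/5 × 18 + 7/10 × 117 = 8.4 + 3.6 + 81.9 = 93.9
Treatment B = 4/7 × 86 + 1/7 × 23 + 2/7 × 57 = 49.1429 + 3.2857 + 16.2857 = 68.7143
Treatment C = 1/5 × 91 + 1/2 × 82 + 1/4 × 43 + 1/20 × 49 = 18.2 + 41 + 10.75 + 2.45 = 72.4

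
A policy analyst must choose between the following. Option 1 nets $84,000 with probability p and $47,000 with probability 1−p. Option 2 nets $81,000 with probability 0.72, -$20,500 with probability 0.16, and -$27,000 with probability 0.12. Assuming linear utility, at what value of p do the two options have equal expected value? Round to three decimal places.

EV(Option 2) = 0.72 × 81000 + 0.16 × (-20500) + 0.12 × (-27000) = 58320 − 3280 − 3240 = 51800
p·84000 + (1−p)·47000 = 51800
37000p + 47000 = 51800
p = (51800 − 47000) / 37000

p = 0.130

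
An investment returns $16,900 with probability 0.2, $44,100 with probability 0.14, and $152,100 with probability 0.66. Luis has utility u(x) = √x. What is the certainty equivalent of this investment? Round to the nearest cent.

$97,843.84

E[u] = 0.2·√16900 + 0.14·√44100 + 0.66·√152100 = 0.2·130 + 0.14·210 + 0.66·390 = 312.8
CE = (312.8)² = 97843.84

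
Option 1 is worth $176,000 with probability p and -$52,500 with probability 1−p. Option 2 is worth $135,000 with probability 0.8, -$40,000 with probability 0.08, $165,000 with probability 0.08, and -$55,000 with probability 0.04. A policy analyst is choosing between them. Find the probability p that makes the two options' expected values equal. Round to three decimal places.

EV(Option 2) = 0.8 × 135000 + 0.08 × (-40000) + 0.08 × 165000 + 0.04 × (-55000) = 108000 − 3200 + 13200 − 2200 = 115800
p·176000 + (1−p)·(-52500) = 115800
228500p − 52500 = 115800
p = (115800 + 52500) / 228500

p = 0.737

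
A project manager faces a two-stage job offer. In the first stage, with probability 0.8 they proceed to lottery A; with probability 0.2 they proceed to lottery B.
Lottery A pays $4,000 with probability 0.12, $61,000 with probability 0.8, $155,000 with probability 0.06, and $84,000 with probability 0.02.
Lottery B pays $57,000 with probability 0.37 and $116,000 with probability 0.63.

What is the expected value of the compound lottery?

EV(A) = 0.12 × 4000 + 0.8 × 61000 + 0.06 × 155000 + 0.02 × 84000 = 480 + 48800 + 9300 + 1680 = 60260
EV(B) = 0.37 × 57000 + 0.63 × 116000 = 21090 + 73080 = 94170
Overall = 0.8 × 60260 + 0.2 × 94170 = 48208 + 18834 = 67042

$67,042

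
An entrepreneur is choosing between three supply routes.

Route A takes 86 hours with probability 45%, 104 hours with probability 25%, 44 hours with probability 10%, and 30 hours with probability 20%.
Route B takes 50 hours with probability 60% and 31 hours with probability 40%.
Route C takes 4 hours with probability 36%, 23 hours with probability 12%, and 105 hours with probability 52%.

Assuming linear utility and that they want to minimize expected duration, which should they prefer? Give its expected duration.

Route B (42.4 hours)

Route A = 0.45 × 86 + 0.25 × 104 + 0.1 × 44 + 0.2 × 30 = 38.7 + 26 + 4.4 + 6 = 75.1
Route B = 0.6 × 50 + 0.4 × 31 = 30 + 12.4 = 42.4
Route C = 0.36 × 4 + 0.12 × 23 + 0.52 × 105 = 1.44 + 2.76 + 54.6 = 58.8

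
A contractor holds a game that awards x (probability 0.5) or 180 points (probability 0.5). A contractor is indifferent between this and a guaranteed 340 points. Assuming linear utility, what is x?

x = 500 points

0.5·x + 0.5·180 = 340
0.5·x = 340 − 90 = 250
x = 250 / 0.5 = 500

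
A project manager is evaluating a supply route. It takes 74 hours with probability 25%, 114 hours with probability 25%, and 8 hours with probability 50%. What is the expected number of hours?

EV = 0.25 × 74 + 0.25 × 114 + 0.5 × 8 = 18.5 + 28.5 + 4 = 51

51 hours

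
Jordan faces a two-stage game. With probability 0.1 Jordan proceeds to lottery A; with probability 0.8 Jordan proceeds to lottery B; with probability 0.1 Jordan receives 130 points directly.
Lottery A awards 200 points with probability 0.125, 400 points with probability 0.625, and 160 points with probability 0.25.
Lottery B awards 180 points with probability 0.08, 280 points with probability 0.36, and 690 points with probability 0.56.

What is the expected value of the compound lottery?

445.78 points

EV(A) = 0.125 × 200 + 0.625 × 400 + 0.25 × 160 = 25 + 250 + 40 = 315
EV(B) = 0.08 × 180 + 0.36 × 280 + 0.56 × 690 = 14.4 + 100.8 + 386.4 = 501.6
Branch C: 130 (certain)
Overall = 0.1 × 315 + 0.8 × 501.6 + 0.1 × 130 = 31.5 + 401.28 + 13 = 445.78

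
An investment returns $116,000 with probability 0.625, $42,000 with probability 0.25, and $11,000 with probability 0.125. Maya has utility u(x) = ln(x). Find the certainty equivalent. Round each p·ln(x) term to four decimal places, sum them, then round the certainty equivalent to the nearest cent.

$67,030.30

E[u] = 0.625·ln(116000) + 0.25·ln(42000) + 0.125·ln(11000) = 7.2883 + 2.6614 + 1.1632 = 11.1129
CE = e^11.1129 ≈ 67030.30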